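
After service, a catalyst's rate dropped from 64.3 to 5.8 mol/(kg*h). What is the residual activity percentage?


Activity (%) = (rate_used / rate_fresh) * 100
rate_used = 5.8, rate_fresh = 64.3
= (5.8 / 64.3) * 100
= 0.09020 * 100 = 9.020

9.020 %


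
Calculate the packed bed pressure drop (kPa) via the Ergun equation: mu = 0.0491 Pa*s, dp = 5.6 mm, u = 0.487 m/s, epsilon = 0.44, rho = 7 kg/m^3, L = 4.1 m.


dp = 5.6 mm = 0.0056 m
Viscous term = 150*0.0491*0.487*(1-0.44)^2 / (0.0056^2*0.44^3) = 421060
Inertial term = 1.75*7*0.487^2*(1-0.44) / (0.0056*0.44^3) = 3410.64
dP/L = 421060 + 3410.64 = 424471 Pa/m
dP = 424471 * 4.1 / 1000 = 1740 kPa

1740 kPa


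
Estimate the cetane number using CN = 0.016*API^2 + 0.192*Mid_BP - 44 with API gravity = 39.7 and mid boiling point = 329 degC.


CN = 0.016 * 39.7^2 + 0.192 * 329 - 44
CN = 25.21744 + 63.168 - 44 = 44.38544

44.38544


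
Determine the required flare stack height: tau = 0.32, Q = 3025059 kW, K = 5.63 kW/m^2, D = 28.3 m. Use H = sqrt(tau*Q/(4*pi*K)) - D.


tau*Q/(4*pi*K) = 0.32 * 3025059 / (4 * pi * 5.63) = 13682.5
sqrt(13682.5) = 116.972
H = 116.972 - 28.3 = 88.67

88.67 m


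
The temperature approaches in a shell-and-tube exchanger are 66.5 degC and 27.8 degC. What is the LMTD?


LMTD = (dT1 - dT2) / ln(dT1/dT2)
= (66.5 - 27.8) / ln(66.5 / 27.8) = 38.7 / 0.872166 = 44.37

44.37 degC


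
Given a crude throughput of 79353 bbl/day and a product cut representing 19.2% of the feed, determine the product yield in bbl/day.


Crude throughput = 79353 bbl/day
Fraction yield = 19.2%
yield = throughput * fraction / 100
yield = 79353 * 19.2 / 100 = 15235.776

15235.776 bbl/day


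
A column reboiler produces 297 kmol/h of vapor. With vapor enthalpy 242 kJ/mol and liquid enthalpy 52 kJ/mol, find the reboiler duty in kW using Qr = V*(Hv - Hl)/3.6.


Qr = 297 * (242 - 52) / 3.6 = 297 * 190 / 3.6 = 15680

15680 kW


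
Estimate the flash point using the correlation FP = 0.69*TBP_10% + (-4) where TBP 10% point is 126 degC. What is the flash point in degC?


FP = 0.69 * 126 + (-4) = 82.94

82.94 degC


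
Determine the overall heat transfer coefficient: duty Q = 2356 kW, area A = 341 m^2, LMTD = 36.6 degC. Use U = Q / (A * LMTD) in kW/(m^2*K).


From Q = U*A*LMTD, U = Q / (A * LMTD)
U = 2356 / (341 * 36.6) = 2356 / 12480.6 = 0.1888

0.1888 kW/(m^2*K)


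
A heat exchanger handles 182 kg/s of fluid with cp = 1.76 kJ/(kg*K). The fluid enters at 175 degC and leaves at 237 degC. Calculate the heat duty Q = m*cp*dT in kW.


Q = m_dot * cp * delta_T
delta_T = 237 - 175 = 62 K
Q = 182 * 1.76 * 62
= 320.32 * 62
= 19859.84 kW

19859.84 kW


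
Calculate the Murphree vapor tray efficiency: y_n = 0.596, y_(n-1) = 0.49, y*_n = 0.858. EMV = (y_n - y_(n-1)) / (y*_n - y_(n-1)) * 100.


Murphree vapor efficiency: EMV = (y_n - y_(n-1)) / (y*_n - y_(n-1)) * 100
EMV = (0.596 - 0.49) / (0.858 - 0.49) * 100 = 0.106 / 0.368 * 100 = 28.80

28.80 %


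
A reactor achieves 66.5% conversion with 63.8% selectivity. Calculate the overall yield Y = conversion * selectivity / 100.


Overall yield = conversion (%) * selectivity (%) / 100
Conversion = 66.5%, Selectivity = 63.8%
Y = 66.5 * 63.8 / 100
= 42.427 %

42.427 %


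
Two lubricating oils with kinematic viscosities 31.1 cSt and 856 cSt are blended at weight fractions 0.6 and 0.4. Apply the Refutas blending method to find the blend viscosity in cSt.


Refutas method: VBN_i = 14.534*ln(ln(visc_i + 0.8)) + 10.975, blended linearly by mass fraction; since VBN is linear in VBI_i = ln(ln(visc_i + 0.8)) and the fractions sum to 1, blend VBI directly: visc = exp(exp(VBI_blend)) - 0.8
VBI_1 = ln(ln(31.1 + 0.8)) = 1.24202
VBI_2 = ln(ln(856 + 0.8)) = 1.91002
VBI_blend = 0.6 * 1.24202 + 0.4 * 1.91002 = 1.50922
visc_blend = exp(exp(1.50922)) - 0.8 = 91.33

91.33 cSt


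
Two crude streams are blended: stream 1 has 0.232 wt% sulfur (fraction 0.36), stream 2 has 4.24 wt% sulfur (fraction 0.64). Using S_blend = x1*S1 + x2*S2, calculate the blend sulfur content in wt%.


Linear sulfur blending: S_blend = x1*S1 + x2*S2
Contribution 1: 0.36 * 0.232 = 0.08352 wt%
Contribution 2: 0.64 * 4.24 = 2.7136 wt%
S_blend = 0.08352 + 2.7136 = 2.79712

2.79712 wt%


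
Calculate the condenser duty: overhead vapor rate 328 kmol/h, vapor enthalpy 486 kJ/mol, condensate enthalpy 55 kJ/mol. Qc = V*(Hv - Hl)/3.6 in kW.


Qc = 328 * (486 - 55) / 3.6 = 328 * 431 / 3.6 = 39270

39270 kW


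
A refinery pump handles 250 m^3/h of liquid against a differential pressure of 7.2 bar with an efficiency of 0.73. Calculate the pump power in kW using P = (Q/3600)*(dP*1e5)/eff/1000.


Q = 250 / 3600 = 0.0694444 m^3/s
P = 0.0694444 * (7.2 * 1e5) / 0.73 / 1000 = 68.49

68.49 kW


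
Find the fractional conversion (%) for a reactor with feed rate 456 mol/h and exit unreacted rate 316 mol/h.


X = (F_in - F_out) / F_in * 100
Moles reacted = 456 - 316 = 140
X = 140 / 456 * 100
= 0.3070 * 100
= 30.70 %

30.70 %


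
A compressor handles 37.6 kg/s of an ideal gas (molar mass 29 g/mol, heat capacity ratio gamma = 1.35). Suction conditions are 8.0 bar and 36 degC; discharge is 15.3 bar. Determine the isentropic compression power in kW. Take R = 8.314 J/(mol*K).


Isentropic work: W = m*(gamma/(gamma-1))*(R*T1/MW)*((P2/P1)^((gamma-1)/gamma) - 1)
T1 = 36 + 273.15 = 309.15 K
Pressure ratio = 15.3 / 8.0 = 1.9125
Exponent = (1.35 - 1)/1.35 = 0.259259
(P2/P1)^exp - 1 = 1.9125^0.259259 - 1 = 0.183063
W = 37.6 * 1.35 / 0.35 * 8.314 * 309.15 / 29 * 0.183063 = 2353

2353 kW


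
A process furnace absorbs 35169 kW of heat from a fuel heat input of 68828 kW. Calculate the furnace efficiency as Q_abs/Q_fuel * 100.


Furnace efficiency = Q_absorbed / Q_fuel * 100
= 35169 / 68828 * 100 = 51.10

51.10 %


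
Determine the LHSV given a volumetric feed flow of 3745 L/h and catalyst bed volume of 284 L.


LHSV = volumetric feed rate / catalyst volume
= 3745 L/h / 284 L
= 13.19 h^-1

13.19 h^-1


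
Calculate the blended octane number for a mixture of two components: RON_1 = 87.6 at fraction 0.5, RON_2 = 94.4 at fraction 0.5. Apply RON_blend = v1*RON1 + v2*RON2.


Linear blending: RON_blend = sum(vi * RONi)
Contribution 1: 0.5 * 87.6 = 43.8
Contribution 2: 0.5 * 94.4 = 47.2
RON_blend = 43.8 + 47.2 = 91

91


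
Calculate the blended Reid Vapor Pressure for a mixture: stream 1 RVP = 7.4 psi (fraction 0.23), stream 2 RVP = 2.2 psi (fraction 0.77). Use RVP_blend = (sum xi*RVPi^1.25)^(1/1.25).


Chevron index: RVP_blend = (sum xi*RVPi^1.25)^(1/1.25)
RVP^1.25 terms: 0.23 * 7.4^1.25 + 0.77 * 2.2^1.25 = 4.87026
RVP_blend = 4.87026^(1/1.25) = 3.548

3.548 psi


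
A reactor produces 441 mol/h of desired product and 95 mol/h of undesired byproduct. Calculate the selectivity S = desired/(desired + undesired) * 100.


Selectivity = desired / (desired + undesired) * 100
Total products = 441 + 95 = 536 mol/h
S = 441 / 536 * 100
= 0.8228 * 100
= 82.28 %

82.28 %


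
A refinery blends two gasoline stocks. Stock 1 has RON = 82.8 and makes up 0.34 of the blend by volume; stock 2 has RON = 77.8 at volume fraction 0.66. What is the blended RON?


Linear blending: RON_blend = sum(vi * RONi)
Contribution 1: 0.34 * 82.8 = 28.152
Contribution 2: 0.66 * 77.8 = 51.348
RON_blend = 28.152 + 51.348 = 79.5

79.5


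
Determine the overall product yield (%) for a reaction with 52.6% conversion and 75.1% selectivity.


Overall yield = conversion (%) * selectivity (%) / 100
Conversion = 52.6%, Selectivity = 75.1%
Y = 52.6 * 75.1 / 100
= 39.5026 %

39.5026 %


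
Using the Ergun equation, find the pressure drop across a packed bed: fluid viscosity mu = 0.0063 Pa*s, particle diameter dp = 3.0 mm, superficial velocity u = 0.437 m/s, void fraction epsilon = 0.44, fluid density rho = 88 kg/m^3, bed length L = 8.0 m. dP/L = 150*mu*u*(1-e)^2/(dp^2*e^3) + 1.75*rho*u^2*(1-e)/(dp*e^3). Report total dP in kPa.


dp = 3.0 mm = 0.003 m
Viscous term = 150*0.0063*0.437*(1-0.44)^2 / (0.003^2*0.44^3) = 168923
Inertial term = 1.75*88*0.437^2*(1-0.44) / (0.003*0.44^3) = 64445.5
dP/L = 168923 + 64445.5 = 233368 Pa/m
dP = 233368 * 8.0 / 1000 = 1867 kPa

1867 kPa


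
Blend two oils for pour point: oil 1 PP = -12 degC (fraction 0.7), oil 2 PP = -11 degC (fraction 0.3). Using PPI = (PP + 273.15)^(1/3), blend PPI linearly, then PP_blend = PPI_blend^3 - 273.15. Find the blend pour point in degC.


PPI_1 = (-12 + 273.15)^(1/3) = 6.391901
PPI_2 = (-11 + 273.15)^(1/3) = 6.400049
PPI_blend = 0.7 * 6.391901 + 0.3 * 6.400049 = 6.394345
PP_blend = 6.394345^3 - 273.15 = 261.4497 - 273.15 = -11.7

-11.7 degC


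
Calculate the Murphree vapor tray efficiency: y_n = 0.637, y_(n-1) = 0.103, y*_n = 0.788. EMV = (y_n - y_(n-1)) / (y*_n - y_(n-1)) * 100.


Murphree vapor efficiency: EMV = (y_n - y_(n-1)) / (y*_n - y_(n-1)) * 100
EMV = (0.637 - 0.103) / (0.788 - 0.103) * 100 = 0.534 / 0.685 * 100 = 77.96

77.96 %


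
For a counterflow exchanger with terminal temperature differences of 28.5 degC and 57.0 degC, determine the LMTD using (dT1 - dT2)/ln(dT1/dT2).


LMTD = (dT1 - dT2) / ln(dT1/dT2)
= (28.5 - 57.0) / ln(28.5 / 57.0) = -28.5 / -0.693147 = 41.12

41.12 degC


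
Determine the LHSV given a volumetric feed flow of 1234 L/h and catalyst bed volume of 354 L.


LHSV = volumetric feed rate / catalyst volume
= 1234 L/h / 354 L
= 3.486 h^-1

3.486 h^-1


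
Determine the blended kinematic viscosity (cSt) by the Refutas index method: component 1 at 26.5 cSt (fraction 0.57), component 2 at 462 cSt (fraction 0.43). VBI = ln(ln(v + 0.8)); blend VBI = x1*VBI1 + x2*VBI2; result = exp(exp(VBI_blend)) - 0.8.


Refutas method: VBN_i = 14.534*ln(ln(visc_i + 0.8)) + 10.975, blended linearly by mass fraction; since VBN is linear in VBI_i = ln(ln(visc_i + 0.8)) and the fractions sum to 1, blend VBI directly: visc = exp(exp(VBI_blend)) - 0.8
VBI_1 = ln(ln(26.5 + 0.8)) = 1.19601
VBI_2 = ln(ln(462 + 0.8)) = 1.81438
VBI_blend = 0.57 * 1.19601 + 0.43 * 1.81438 = 1.46191
visc_blend = exp(exp(1.46191)) - 0.8 = 73.95

73.95 cSt


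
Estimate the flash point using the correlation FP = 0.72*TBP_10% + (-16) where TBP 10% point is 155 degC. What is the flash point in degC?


FP = 0.72 * 155 + (-16) = 95.6

95.6 degC


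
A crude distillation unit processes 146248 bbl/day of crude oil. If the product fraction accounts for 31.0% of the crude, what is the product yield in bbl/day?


Crude throughput = 146248 bbl/day
Fraction yield = 31.0%
yield = throughput * fraction / 100
yield = 146248 * 31.0 / 100 = 45336.88

45336.88 bbl/day


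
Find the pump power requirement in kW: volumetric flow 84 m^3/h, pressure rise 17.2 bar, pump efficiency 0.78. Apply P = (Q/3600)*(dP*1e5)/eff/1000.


Q = 84 / 3600 = 0.0233333 m^3/s
P = 0.0233333 * (17.2 * 1e5) / 0.78 / 1000 = 51.45

51.45 kW


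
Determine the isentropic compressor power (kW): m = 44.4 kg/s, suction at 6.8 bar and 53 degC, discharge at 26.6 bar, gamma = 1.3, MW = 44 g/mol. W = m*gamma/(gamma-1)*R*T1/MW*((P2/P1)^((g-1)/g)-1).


Isentropic work: W = m*(gamma/(gamma-1))*(R*T1/MW)*((P2/P1)^((gamma-1)/gamma) - 1)
T1 = 53 + 273.15 = 326.15 K
Pressure ratio = 26.6 / 6.8 = 3.91176
Exponent = (1.3 - 1)/1.3 = 0.230769
(P2/P1)^exp - 1 = 3.91176^0.230769 - 1 = 0.369939
W = 44.4 * 1.3 / 0.3 * 8.314 * 326.15 / 44 * 0.369939 = 4386

4386 kW


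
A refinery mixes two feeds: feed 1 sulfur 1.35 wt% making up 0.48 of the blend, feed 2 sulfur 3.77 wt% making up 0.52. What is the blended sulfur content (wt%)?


Linear sulfur blending: S_blend = x1*S1 + x2*S2
Contribution 1: 0.48 * 1.35 = 0.648 wt%
Contribution 2: 0.52 * 3.77 = 1.9604 wt%
S_blend = 0.648 + 1.9604 = 2.6084

2.6084 wt%


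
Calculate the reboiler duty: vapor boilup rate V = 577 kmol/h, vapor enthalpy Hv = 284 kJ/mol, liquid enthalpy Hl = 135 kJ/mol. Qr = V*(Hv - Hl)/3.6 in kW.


Qr = 577 * (284 - 135) / 3.6 = 577 * 149 / 3.6 = 23880

23880 kW


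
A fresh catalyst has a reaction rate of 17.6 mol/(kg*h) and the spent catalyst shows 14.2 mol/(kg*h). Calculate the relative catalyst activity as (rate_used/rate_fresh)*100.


Activity (%) = (rate_used / rate_fresh) * 100
rate_used = 14.2, rate_fresh = 17.6
= (14.2 / 17.6) * 100
= 0.8068 * 100 = 80.68

80.68 %


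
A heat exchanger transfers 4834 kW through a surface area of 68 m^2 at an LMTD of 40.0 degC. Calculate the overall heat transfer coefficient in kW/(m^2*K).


From Q = U*A*LMTD, U = Q / (A * LMTD)
U = 4834 / (68 * 40.0) = 4834 / 2720 = 1.777

1.777 kW/(m^2*K)


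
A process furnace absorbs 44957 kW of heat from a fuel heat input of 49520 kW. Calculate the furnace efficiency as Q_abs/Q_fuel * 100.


Furnace efficiency = Q_absorbed / Q_fuel * 100
= 44957 / 49520 * 100 = 90.79

90.79 %


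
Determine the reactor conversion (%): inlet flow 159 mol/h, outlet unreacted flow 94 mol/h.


X = (F_in - F_out) / F_in * 100
Moles reacted = 159 - 94 = 65
X = 65 / 159 * 100
= 0.4088 * 100
= 40.88 %

40.88 %


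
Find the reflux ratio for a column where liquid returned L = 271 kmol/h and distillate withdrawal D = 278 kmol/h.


Reflux ratio definition: R = L / D (liquid returned / distillate withdrawn)
L = 271 kmol/h, D = 278 kmol/h
R = 271 / 278 = 0.9748

0.9748


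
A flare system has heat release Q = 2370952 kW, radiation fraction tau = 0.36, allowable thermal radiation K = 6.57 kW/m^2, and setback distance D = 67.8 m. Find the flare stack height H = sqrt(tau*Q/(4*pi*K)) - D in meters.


tau*Q/(4*pi*K) = 0.36 * 2370952 / (4 * pi * 6.57) = 10338.3
sqrt(10338.3) = 101.677
H = 101.677 - 67.8 = 33.88

33.88 m


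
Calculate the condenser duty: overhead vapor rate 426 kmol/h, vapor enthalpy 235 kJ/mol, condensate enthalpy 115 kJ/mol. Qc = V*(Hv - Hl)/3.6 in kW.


Qc = 426 * (235 - 115) / 3.6 = 426 * 120 / 3.6 = 14200

14200 kW


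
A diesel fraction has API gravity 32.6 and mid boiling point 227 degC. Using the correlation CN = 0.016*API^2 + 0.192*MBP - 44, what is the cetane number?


CN = 0.016 * 32.6^2 + 0.192 * 227 - 44
CN = 17.00416 + 43.584 - 44 = 16.58816

16.58816


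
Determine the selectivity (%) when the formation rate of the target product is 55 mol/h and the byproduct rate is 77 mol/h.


Selectivity = desired / (desired + undesired) * 100
Total products = 55 + 77 = 132 mol/h
S = 55 / 132 * 100
= 0.4167 * 100
= 41.67 %

41.67 %


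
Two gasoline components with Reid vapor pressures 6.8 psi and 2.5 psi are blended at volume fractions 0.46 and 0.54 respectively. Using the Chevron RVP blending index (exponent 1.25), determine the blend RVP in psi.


Chevron index: RVP_blend = (sum xi*RVPi^1.25)^(1/1.25)
RVP^1.25 terms: 0.46 * 6.8^1.25 + 0.54 * 2.5^1.25 = 6.74873
RVP_blend = 6.74873^(1/1.25) = 4.607

4.607 psi


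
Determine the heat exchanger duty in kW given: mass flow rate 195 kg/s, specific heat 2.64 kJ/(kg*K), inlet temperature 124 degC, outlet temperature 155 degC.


Q = m_dot * cp * delta_T
delta_T = 155 - 124 = 31 K
Q = 195 * 2.64 * 31
= 514.8 * 31
= 15958.8 kW

15958.8 kW


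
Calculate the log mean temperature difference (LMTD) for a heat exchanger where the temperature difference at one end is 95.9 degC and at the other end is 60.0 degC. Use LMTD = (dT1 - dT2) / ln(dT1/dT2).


LMTD = (dT1 - dT2) / ln(dT1/dT2)
= (95.9 - 60.0) / ln(95.9 / 60.0) = 35.9 / 0.468961 = 76.55

76.55 degC


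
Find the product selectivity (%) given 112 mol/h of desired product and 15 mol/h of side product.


Selectivity = desired / (desired + undesired) * 100
Total products = 112 + 15 = 127 mol/h
S = 112 / 127 * 100
= 0.8819 * 100
= 88.19 %

88.19 %


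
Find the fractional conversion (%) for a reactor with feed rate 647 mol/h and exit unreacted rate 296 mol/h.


X = (F_in - F_out) / F_in * 100
Moles reacted = 647 - 296 = 351
X = 351 / 647 * 100
= 0.5425 * 100
= 54.25 %

54.25 %


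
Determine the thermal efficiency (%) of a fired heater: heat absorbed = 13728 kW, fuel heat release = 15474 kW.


Furnace efficiency = Q_absorbed / Q_fuel * 100
= 13728 / 15474 * 100 = 88.72

88.72 %


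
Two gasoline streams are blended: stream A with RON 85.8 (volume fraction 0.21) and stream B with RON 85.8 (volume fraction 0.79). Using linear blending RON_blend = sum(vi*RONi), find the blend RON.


Linear blending: RON_blend = sum(vi * RONi)
Contribution 1: 0.21 * 85.8 = 18.018
Contribution 2: 0.79 * 85.8 = 67.782
RON_blend = 18.018 + 67.782 = 85.8

85.8


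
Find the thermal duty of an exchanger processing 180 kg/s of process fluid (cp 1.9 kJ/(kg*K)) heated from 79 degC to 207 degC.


Q = m_dot * cp * delta_T
delta_T = 207 - 79 = 128 K
Q = 180 * 1.9 * 128
= 342 * 128
= 43776 kW

43776 kW


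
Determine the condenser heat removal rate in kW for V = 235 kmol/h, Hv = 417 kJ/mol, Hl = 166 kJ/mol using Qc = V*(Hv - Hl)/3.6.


Qc = 235 * (417 - 166) / 3.6 = 235 * 251 / 3.6 = 16380

16380 kW


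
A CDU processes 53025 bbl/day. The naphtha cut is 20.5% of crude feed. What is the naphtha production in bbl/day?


Crude throughput = 53025 bbl/day
Fraction yield = 20.5%
yield = throughput * fraction / 100
yield = 53025 * 20.5 / 100 = 10870.125

10870.125 bbl/day


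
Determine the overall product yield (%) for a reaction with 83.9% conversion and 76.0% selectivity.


Overall yield = conversion (%) * selectivity (%) / 100
Conversion = 83.9%, Selectivity = 76.0%
Y = 83.9 * 76.0 / 100
= 63.764 %

63.764 %


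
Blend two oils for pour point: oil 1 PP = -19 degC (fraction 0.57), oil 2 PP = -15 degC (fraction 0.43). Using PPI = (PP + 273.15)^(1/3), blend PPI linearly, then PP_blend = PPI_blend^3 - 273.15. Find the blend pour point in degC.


PPI_1 = (-19 + 273.15)^(1/3) = 6.334272
PPI_2 = (-15 + 273.15)^(1/3) = 6.36733
PPI_blend = 0.57 * 6.334272 + 0.43 * 6.36733 = 6.348487
PP_blend = 6.348487^3 - 273.15 = 255.8649 - 273.15 = -17.29

-17.29 degC


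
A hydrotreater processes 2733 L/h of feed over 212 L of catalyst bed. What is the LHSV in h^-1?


LHSV = volumetric feed rate / catalyst volume
= 2733 L/h / 212 L
= 12.89 h^-1

12.89 h^-1


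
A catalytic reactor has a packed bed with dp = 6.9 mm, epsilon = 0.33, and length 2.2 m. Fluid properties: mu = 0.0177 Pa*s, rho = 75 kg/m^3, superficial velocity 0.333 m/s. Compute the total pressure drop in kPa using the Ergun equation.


dp = 6.9 mm = 0.0069 m
Viscous term = 150*0.0177*0.333*(1-0.33)^2 / (0.0069^2*0.33^3) = 231963
Inertial term = 1.75*75*0.333^2*(1-0.33) / (0.0069*0.33^3) = 39325.3
dP/L = 231963 + 39325.3 = 271288 Pa/m
dP = 271288 * 2.2 / 1000 = 596.8 kPa

596.8 kPa


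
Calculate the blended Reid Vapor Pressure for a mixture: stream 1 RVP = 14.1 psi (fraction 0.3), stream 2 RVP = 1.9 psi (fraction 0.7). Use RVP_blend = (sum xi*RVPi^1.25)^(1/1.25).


Chevron index: RVP_blend = (sum xi*RVPi^1.25)^(1/1.25)
RVP^1.25 terms: 0.3 * 14.1^1.25 + 0.7 * 1.9^1.25 = 9.75831
RVP_blend = 9.75831^(1/1.25) = 6.187

6.187 psi


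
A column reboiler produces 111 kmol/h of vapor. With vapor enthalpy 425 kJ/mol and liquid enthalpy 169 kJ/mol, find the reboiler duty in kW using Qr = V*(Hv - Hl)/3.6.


Qr = 111 * (425 - 169) / 3.6 = 111 * 256 / 3.6 = 7893

7893 kW


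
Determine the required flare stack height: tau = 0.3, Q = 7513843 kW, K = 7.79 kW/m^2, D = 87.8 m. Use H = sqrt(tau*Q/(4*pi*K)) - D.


tau*Q/(4*pi*K) = 0.3 * 7513843 / (4 * pi * 7.79) = 23026.9
sqrt(23026.9) = 151.746
H = 151.746 - 87.8 = 63.95

63.95 m


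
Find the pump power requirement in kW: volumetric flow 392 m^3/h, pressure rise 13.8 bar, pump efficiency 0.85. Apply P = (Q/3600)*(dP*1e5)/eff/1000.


Q = 392 / 3600 = 0.108889 m^3/s
P = 0.108889 * (13.8 * 1e5) / 0.85 / 1000 = 176.8

176.8 kW


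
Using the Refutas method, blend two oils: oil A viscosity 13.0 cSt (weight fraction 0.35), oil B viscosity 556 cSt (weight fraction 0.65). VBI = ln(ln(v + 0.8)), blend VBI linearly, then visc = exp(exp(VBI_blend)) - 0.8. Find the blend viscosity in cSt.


Refutas method: VBN_i = 14.534*ln(ln(visc_i + 0.8)) + 10.975, blended linearly by mass fraction; since VBN is linear in VBI_i = ln(ln(visc_i + 0.8)) and the fractions sum to 1, blend VBI directly: visc = exp(exp(VBI_blend)) - 0.8
VBI_1 = ln(ln(13.0 + 0.8)) = 0.964955
VBI_2 = ln(ln(556 + 0.8)) = 1.84407
VBI_blend = 0.35 * 0.964955 + 0.65 * 1.84407 = 1.53638
visc_blend = exp(exp(1.53638)) - 0.8 = 103.5

103.5 cSt


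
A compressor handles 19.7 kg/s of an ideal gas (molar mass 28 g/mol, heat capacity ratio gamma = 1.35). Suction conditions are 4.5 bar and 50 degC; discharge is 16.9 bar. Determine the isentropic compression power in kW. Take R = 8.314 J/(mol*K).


Isentropic work: W = m*(gamma/(gamma-1))*(R*T1/MW)*((P2/P1)^((gamma-1)/gamma) - 1)
T1 = 50 + 273.15 = 323.15 K
Pressure ratio = 16.9 / 4.5 = 3.75556
Exponent = (1.35 - 1)/1.35 = 0.259259
(P2/P1)^exp - 1 = 3.75556^0.259259 - 1 = 0.409255
W = 19.7 * 1.35 / 0.35 * 8.314 * 323.15 / 28 * 0.409255 = 2984

2984 kW


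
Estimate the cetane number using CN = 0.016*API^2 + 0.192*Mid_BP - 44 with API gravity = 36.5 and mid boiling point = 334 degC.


CN = 0.016 * 36.5^2 + 0.192 * 334 - 44
CN = 21.316 + 64.128 - 44 = 41.444

41.444


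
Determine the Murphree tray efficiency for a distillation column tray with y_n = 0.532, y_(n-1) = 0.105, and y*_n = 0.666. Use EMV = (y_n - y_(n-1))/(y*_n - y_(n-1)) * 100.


Murphree vapor efficiency: EMV = (y_n - y_(n-1)) / (y*_n - y_(n-1)) * 100
EMV = (0.532 - 0.105) / (0.666 - 0.105) * 100 = 0.427 / 0.561 * 100 = 76.11

76.11 %


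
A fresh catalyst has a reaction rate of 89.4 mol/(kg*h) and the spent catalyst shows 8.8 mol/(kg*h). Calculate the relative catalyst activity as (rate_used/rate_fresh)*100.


Activity (%) = (rate_used / rate_fresh) * 100
rate_used = 8.8, rate_fresh = 89.4
= (8.8 / 89.4) * 100
= 0.09843 * 100 = 9.843

9.843 %


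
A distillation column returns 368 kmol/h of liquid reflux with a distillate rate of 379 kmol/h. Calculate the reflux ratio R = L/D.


Reflux ratio definition: R = L / D (liquid returned / distillate withdrawn)
L = 368 kmol/h, D = 379 kmol/h
R = 368 / 379 = 0.9710

0.9710


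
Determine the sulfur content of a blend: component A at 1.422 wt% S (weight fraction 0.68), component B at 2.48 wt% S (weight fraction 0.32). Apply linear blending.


Linear sulfur blending: S_blend = x1*S1 + x2*S2
Contribution 1: 0.68 * 1.422 = 0.96696 wt%
Contribution 2: 0.32 * 2.48 = 0.7936 wt%
S_blend = 0.96696 + 0.7936 = 1.76056

1.76056 wt%


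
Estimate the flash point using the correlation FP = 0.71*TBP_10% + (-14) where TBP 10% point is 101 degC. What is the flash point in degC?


FP = 0.71 * 101 + (-14) = 57.71

57.71 degC


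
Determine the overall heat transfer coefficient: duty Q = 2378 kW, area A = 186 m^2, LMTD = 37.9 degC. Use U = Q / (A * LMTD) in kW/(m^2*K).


From Q = U*A*LMTD, U = Q / (A * LMTD)
U = 2378 / (186 * 37.9) = 2378 / 7049.4 = 0.3373

0.3373 kW/(m^2*K)


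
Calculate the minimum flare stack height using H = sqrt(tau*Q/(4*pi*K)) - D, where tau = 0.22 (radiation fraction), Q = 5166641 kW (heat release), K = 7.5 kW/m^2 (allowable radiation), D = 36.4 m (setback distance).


tau*Q/(4*pi*K) = 0.22 * 5166641 / (4 * pi * 7.5) = 12060.3
sqrt(12060.3) = 109.819
H = 109.819 - 36.4 = 73.42

73.42 m


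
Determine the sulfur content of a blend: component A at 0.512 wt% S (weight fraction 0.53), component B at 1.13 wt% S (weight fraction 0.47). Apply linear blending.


Linear sulfur blending: S_blend = x1*S1 + x2*S2
Contribution 1: 0.53 * 0.512 = 0.27136 wt%
Contribution 2: 0.47 * 1.13 = 0.5311 wt%
S_blend = 0.27136 + 0.5311 = 0.80246

0.80246 wt%


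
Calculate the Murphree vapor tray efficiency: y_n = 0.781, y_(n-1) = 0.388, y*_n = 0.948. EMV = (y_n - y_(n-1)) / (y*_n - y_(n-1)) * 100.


Murphree vapor efficiency: EMV = (y_n - y_(n-1)) / (y*_n - y_(n-1)) * 100
EMV = (0.781 - 0.388) / (0.948 - 0.388) * 100 = 0.393 / 0.56 * 100 = 70.18

70.18 %


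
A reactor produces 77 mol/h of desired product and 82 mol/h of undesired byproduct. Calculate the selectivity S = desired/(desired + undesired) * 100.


Selectivity = desired / (desired + undesired) * 100
Total products = 77 + 82 = 159 mol/h
S = 77 / 159 * 100
= 0.4843 * 100
= 48.43 %

48.43 %


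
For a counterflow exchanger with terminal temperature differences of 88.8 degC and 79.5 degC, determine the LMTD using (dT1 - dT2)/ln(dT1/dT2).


LMTD = (dT1 - dT2) / ln(dT1/dT2)
= (88.8 - 79.5) / ln(88.8 / 79.5) = 9.3 / 0.11063 = 84.06

84.06 degC


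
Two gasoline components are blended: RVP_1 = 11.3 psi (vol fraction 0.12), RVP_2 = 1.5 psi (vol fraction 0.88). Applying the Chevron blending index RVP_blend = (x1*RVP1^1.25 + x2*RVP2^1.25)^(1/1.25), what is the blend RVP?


Chevron index: RVP_blend = (sum xi*RVPi^1.25)^(1/1.25)
RVP^1.25 terms: 0.12 * 11.3^1.25 + 0.88 * 1.5^1.25 = 3.94698
RVP_blend = 3.94698^(1/1.25) = 2.999

2.999 psi


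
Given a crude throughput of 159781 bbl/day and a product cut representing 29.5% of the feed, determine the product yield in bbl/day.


Crude throughput = 159781 bbl/day
Fraction yield = 29.5%
yield = throughput * fraction / 100
yield = 159781 * 29.5 / 100 = 47135.395

47135.395 bbl/day


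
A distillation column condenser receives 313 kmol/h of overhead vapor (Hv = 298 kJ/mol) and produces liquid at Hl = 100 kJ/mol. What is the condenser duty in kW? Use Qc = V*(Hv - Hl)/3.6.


Qc = 313 * (298 - 100) / 3.6 = 313 * 198 / 3.6 = 17220

17220 kW


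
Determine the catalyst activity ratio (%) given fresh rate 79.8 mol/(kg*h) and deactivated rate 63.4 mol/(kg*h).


Activity (%) = (rate_used / rate_fresh) * 100
rate_used = 63.4, rate_fresh = 79.8
= (63.4 / 79.8) * 100
= 0.7945 * 100 = 79.45

79.45 %


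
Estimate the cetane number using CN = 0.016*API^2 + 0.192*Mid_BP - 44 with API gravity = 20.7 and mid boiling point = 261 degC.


CN = 0.016 * 20.7^2 + 0.192 * 261 - 44
CN = 6.85584 + 50.112 - 44 = 12.96784

12.96784


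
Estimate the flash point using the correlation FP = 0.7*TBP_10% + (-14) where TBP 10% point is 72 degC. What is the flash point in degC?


FP = 0.7 * 72 + (-14) = 36.4

36.4 degC


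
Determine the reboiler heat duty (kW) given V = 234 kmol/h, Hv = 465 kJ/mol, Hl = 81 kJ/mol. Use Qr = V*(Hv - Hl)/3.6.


Qr = 234 * (465 - 81) / 3.6 = 234 * 384 / 3.6 = 24960

24960 kW


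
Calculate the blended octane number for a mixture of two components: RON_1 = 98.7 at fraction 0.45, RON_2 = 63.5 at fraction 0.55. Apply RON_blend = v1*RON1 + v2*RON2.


Linear blending: RON_blend = sum(vi * RONi)
Contribution 1: 0.45 * 98.7 = 44.415
Contribution 2: 0.55 * 63.5 = 34.925
RON_blend = 44.415 + 34.925 = 79.34

79.34


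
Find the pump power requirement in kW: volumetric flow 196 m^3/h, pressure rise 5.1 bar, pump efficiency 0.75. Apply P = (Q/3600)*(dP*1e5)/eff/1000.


Q = 196 / 3600 = 0.0544444 m^3/s
P = 0.0544444 * (5.1 * 1e5) / 0.75 / 1000 = 37.02

37.02 kW


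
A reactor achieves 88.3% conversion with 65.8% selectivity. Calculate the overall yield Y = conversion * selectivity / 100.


Overall yield = conversion (%) * selectivity (%) / 100
Conversion = 88.3%, Selectivity = 65.8%
Y = 88.3 * 65.8 / 100
= 58.1014 %

58.1014 %


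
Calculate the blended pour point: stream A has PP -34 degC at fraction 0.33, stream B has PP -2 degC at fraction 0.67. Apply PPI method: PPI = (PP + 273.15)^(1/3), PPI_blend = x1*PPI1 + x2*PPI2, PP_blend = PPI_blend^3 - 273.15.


PPI_1 = (-34 + 273.15)^(1/3) = 6.20712
PPI_2 = (-2 + 273.15)^(1/3) = 6.472467
PPI_blend = 0.33 * 6.20712 + 0.67 * 6.472467 = 6.384902
PP_blend = 6.384902^3 - 273.15 = 260.2931 - 273.15 = -12.86

-12.86 degC


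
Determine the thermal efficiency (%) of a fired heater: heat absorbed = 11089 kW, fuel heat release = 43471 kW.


Furnace efficiency = Q_absorbed / Q_fuel * 100
= 11089 / 43471 * 100 = 25.51

25.51 %


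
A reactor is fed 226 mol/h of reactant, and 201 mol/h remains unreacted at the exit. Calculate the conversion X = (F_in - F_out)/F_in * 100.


X = (F_in - F_out) / F_in * 100
Moles reacted = 226 - 201 = 25
X = 25 / 226 * 100
= 0.1106 * 100
= 11.06 %

11.06 %


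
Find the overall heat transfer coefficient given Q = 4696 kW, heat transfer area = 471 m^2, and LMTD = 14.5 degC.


From Q = U*A*LMTD, U = Q / (A * LMTD)
U = 4696 / (471 * 14.5) = 4696 / 6829.5 = 0.6876

0.6876 kW/(m^2*K)


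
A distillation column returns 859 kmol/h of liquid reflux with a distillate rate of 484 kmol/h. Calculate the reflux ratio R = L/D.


Reflux ratio definition: R = L / D (liquid returned / distillate withdrawn)
L = 859 kmol/h, D = 484 kmol/h
R = 859 / 484 = 1.775

1.775


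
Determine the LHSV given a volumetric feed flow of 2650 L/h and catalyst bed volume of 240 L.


LHSV = volumetric feed rate / catalyst volume
= 2650 L/h / 240 L
= 11.04 h^-1

11.04 h^-1


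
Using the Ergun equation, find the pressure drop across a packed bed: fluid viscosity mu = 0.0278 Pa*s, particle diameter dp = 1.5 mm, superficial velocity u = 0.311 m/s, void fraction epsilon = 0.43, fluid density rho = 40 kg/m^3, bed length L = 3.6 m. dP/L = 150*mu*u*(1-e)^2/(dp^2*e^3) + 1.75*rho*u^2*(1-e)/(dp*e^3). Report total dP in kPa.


dp = 1.5 mm = 0.0015 m
Viscous term = 150*0.0278*0.311*(1-0.43)^2 / (0.0015^2*0.43^3) = 2355370
Inertial term = 1.75*40*0.311^2*(1-0.43) / (0.0015*0.43^3) = 32359.1
dP/L = 2355370 + 32359.1 = 2387730 Pa/m
dP = 2387730 * 3.6 / 1000 = 8596 kPa

8596 kPa


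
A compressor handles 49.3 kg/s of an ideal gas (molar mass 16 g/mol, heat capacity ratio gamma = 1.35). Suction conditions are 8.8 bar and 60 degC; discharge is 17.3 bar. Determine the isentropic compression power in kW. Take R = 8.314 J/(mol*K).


Isentropic work: W = m*(gamma/(gamma-1))*(R*T1/MW)*((P2/P1)^((gamma-1)/gamma) - 1)
T1 = 60 + 273.15 = 333.15 K
Pressure ratio = 17.3 / 8.8 = 1.96591
Exponent = (1.35 - 1)/1.35 = 0.259259
(P2/P1)^exp - 1 = 1.96591^0.259259 - 1 = 0.191541
W = 49.3 * 1.35 / 0.35 * 8.314 * 333.15 / 16 * 0.191541 = 6305

6305 kW


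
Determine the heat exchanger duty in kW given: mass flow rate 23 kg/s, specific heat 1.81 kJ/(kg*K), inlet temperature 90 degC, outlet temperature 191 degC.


Q = m_dot * cp * delta_T
delta_T = 191 - 90 = 101 K
Q = 23 * 1.81 * 101
= 41.63 * 101
= 4204.63 kW

4204.63 kW


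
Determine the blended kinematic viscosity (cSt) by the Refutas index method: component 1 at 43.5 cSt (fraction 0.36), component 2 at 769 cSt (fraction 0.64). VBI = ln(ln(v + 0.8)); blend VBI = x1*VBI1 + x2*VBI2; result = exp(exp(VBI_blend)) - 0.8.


Refutas method: VBN_i = 14.534*ln(ln(visc_i + 0.8)) + 10.975, blended linearly by mass fraction; since VBN is linear in VBI_i = ln(ln(visc_i + 0.8)) and the fractions sum to 1, blend VBI directly: visc = exp(exp(VBI_blend)) - 0.8
VBI_1 = ln(ln(43.5 + 0.8)) = 1.33263
VBI_2 = ln(ln(769 + 0.8)) = 1.89403
VBI_blend = 0.36 * 1.33263 + 0.64 * 1.89403 = 1.69193
visc_blend = exp(exp(1.69193)) - 0.8 = 227.3

227.3 cSt


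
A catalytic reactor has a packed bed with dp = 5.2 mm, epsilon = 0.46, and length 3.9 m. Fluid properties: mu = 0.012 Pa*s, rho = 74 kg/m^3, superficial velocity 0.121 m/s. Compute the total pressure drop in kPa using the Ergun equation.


dp = 5.2 mm = 0.0052 m
Viscous term = 150*0.012*0.121*(1-0.46)^2 / (0.0052^2*0.46^3) = 24130.4
Inertial term = 1.75*74*0.121^2*(1-0.46) / (0.0052*0.46^3) = 2022.82
dP/L = 24130.4 + 2022.82 = 26153.2 Pa/m
dP = 26153.2 * 3.9 / 1000 = 102.0 kPa

102.0 kPa


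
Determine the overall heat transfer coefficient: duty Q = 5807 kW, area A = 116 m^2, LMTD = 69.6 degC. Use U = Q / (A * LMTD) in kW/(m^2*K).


From Q = U*A*LMTD, U = Q / (A * LMTD)
U = 5807 / (116 * 69.6) = 5807 / 8073.6 = 0.7193

0.7193 kW/(m^2*K)


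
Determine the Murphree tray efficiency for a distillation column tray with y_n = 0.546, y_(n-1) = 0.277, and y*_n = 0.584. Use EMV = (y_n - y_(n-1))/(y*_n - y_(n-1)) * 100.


Murphree vapor efficiency: EMV = (y_n - y_(n-1)) / (y*_n - y_(n-1)) * 100
EMV = (0.546 - 0.277) / (0.584 - 0.277) * 100 = 0.269 / 0.307 * 100 = 87.62

87.62 %


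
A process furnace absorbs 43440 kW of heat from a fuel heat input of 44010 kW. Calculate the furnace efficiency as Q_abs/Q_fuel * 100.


Furnace efficiency = Q_absorbed / Q_fuel * 100
= 43440 / 44010 * 100 = 98.70

98.70 %


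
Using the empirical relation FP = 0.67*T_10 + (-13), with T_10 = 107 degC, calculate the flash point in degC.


FP = 0.67 * 107 + (-13) = 58.69

58.69 degC


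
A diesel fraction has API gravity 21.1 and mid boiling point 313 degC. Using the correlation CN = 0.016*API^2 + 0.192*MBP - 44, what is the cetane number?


CN = 0.016 * 21.1^2 + 0.192 * 313 - 44
CN = 7.12336 + 60.096 - 44 = 23.21936

23.21936


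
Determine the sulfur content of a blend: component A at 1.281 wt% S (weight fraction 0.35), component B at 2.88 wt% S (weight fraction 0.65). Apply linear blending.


Linear sulfur blending: S_blend = x1*S1 + x2*S2
Contribution 1: 0.35 * 1.281 = 0.44835 wt%
Contribution 2: 0.65 * 2.88 = 1.872 wt%
S_blend = 0.44835 + 1.872 = 2.32035

2.32035 wt%


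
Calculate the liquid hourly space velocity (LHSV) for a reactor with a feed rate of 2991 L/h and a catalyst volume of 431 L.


LHSV = volumetric feed rate / catalyst volume
= 2991 L/h / 431 L
= 6.940 h^-1

6.940 h^-1


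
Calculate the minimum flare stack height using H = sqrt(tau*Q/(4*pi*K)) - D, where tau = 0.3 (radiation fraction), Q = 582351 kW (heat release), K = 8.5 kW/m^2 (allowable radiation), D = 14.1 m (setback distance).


tau*Q/(4*pi*K) = 0.3 * 582351 / (4 * pi * 8.5) = 1635.6
sqrt(1635.6) = 40.4426
H = 40.4426 - 14.1 = 26.34

26.34 m


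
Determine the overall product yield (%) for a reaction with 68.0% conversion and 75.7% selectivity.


Overall yield = conversion (%) * selectivity (%) / 100
Conversion = 68.0%, Selectivity = 75.7%
Y = 68.0 * 75.7 / 100
= 51.476 %

51.476 %


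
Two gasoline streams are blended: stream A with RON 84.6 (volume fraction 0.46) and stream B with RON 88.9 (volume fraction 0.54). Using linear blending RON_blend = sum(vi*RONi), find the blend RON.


Linear blending: RON_blend = sum(vi * RONi)
Contribution 1: 0.46 * 84.6 = 38.916
Contribution 2: 0.54 * 88.9 = 48.006
RON_blend = 38.916 + 48.006 = 86.922

86.922


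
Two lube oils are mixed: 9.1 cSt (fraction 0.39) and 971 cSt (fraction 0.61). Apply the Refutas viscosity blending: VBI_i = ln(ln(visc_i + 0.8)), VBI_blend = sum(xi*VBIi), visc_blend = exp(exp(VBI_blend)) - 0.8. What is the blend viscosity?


Refutas method: VBN_i = 14.534*ln(ln(visc_i + 0.8)) + 10.975, blended linearly by mass fraction; since VBN is linear in VBI_i = ln(ln(visc_i + 0.8)) and the fractions sum to 1, blend VBI directly: visc = exp(exp(VBI_blend)) - 0.8
VBI_1 = ln(ln(9.1 + 0.8)) = 0.829658
VBI_2 = ln(ln(971 + 0.8)) = 1.9285
VBI_blend = 0.39 * 0.829658 + 0.61 * 1.9285 = 1.49995
visc_blend = exp(exp(1.49995)) - 0.8 = 87.56

87.56 cSt


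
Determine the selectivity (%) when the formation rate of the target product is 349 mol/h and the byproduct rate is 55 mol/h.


Selectivity = desired / (desired + undesired) * 100
Total products = 349 + 55 = 404 mol/h
S = 349 / 404 * 100
= 0.8639 * 100
= 86.39 %

86.39 %


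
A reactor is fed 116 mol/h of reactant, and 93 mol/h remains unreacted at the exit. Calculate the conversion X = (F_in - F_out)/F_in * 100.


X = (F_in - F_out) / F_in * 100
Moles reacted = 116 - 93 = 23
X = 23 / 116 * 100
= 0.1983 * 100
= 19.83 %

19.83 %


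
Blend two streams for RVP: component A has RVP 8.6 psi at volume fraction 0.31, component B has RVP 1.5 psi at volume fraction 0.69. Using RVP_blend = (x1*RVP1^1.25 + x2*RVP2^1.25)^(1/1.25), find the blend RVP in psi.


Chevron index: RVP_blend = (sum xi*RVPi^1.25)^(1/1.25)
RVP^1.25 terms: 0.31 * 8.6^1.25 + 0.69 * 1.5^1.25 = 5.71088
RVP_blend = 5.71088^(1/1.25) = 4.031

4.031 psi


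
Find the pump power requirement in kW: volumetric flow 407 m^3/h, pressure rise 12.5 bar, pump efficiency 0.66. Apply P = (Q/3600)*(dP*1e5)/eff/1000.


Q = 407 / 3600 = 0.113056 m^3/s
P = 0.113056 * (12.5 * 1e5) / 0.66 / 1000 = 214.1

214.1 kW


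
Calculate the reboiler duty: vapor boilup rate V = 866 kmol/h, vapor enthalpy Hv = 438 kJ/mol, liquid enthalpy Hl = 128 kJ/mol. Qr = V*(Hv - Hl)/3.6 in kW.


Qr = 866 * (438 - 128) / 3.6 = 866 * 310 / 3.6 = 74570

74570 kW


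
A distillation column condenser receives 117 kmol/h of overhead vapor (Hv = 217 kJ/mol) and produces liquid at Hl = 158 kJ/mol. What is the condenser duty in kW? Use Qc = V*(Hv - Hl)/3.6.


Qc = 117 * (217 - 158) / 3.6 = 117 * 59 / 3.6 = 1918

1918 kW


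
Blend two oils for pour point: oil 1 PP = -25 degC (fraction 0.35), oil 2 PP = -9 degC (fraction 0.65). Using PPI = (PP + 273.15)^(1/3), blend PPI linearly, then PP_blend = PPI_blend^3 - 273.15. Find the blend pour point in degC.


PPI_1 = (-25 + 273.15)^(1/3) = 6.284028
PPI_2 = (-9 + 273.15)^(1/3) = 6.416283
PPI_blend = 0.35 * 6.284028 + 0.65 * 6.416283 = 6.369994
PP_blend = 6.369994^3 - 273.15 = 258.4741 - 273.15 = -14.68

-14.68 degC


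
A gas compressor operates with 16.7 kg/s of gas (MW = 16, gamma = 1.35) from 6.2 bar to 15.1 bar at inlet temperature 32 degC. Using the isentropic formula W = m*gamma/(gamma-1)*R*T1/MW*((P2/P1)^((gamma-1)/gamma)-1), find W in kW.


Isentropic work: W = m*(gamma/(gamma-1))*(R*T1/MW)*((P2/P1)^((gamma-1)/gamma) - 1)
T1 = 32 + 273.15 = 305.15 K
Pressure ratio = 15.1 / 6.2 = 2.43548
Exponent = (1.35 - 1)/1.35 = 0.259259
(P2/P1)^exp - 1 = 2.43548^0.259259 - 1 = 0.259579
W = 16.7 * 1.35 / 0.35 * 8.314 * 305.15 / 16 * 0.259579 = 2651

2651 kW


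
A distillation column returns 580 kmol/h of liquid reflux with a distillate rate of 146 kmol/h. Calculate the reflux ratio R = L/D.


Reflux ratio definition: R = L / D (liquid returned / distillate withdrawn)
L = 580 kmol/h, D = 146 kmol/h
R = 580 / 146 = 3.973

3.973


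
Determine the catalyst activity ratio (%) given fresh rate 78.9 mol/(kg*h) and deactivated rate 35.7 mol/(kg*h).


Activity (%) = (rate_used / rate_fresh) * 100
rate_used = 35.7, rate_fresh = 78.9
= (35.7 / 78.9) * 100
= 0.4525 * 100 = 45.25

45.25 %


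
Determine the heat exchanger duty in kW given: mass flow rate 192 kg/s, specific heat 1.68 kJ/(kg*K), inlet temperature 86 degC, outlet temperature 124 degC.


Q = m_dot * cp * delta_T
delta_T = 124 - 86 = 38 K
Q = 192 * 1.68 * 38
= 322.56 * 38
= 12257.28 kW

12257.28 kW


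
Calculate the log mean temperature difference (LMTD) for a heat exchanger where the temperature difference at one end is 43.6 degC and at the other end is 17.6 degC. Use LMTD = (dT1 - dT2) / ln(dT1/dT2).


LMTD = (dT1 - dT2) / ln(dT1/dT2)
= (43.6 - 17.6) / ln(43.6 / 17.6) = 26 / 0.907158 = 28.66

28.66 degC


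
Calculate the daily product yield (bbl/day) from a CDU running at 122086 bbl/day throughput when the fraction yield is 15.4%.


Crude throughput = 122086 bbl/day
Fraction yield = 15.4%
yield = throughput * fraction / 100
yield = 122086 * 15.4 / 100 = 18801.244

18801.244 bbl/day


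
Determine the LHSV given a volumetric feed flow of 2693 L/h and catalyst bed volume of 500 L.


LHSV = volumetric feed rate / catalyst volume
= 2693 L/h / 500 L
= 5.386 h^-1

5.386 h^-1


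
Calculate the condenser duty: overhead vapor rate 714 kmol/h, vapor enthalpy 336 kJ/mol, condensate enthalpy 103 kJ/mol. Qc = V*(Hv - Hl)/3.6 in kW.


Qc = 714 * (336 - 103) / 3.6 = 714 * 233 / 3.6 = 46210

46210 kW


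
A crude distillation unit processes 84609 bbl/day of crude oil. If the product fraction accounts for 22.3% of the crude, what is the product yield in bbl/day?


Crude throughput = 84609 bbl/day
Fraction yield = 22.3%
yield = throughput * fraction / 100
yield = 84609 * 22.3 / 100 = 18867.807

18867.807 bbl/day


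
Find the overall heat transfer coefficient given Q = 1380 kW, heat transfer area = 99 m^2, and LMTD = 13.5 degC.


From Q = U*A*LMTD, U = Q / (A * LMTD)
U = 1380 / (99 * 13.5) = 1380 / 1336.5 = 1.033

1.033 kW/(m^2*K)
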